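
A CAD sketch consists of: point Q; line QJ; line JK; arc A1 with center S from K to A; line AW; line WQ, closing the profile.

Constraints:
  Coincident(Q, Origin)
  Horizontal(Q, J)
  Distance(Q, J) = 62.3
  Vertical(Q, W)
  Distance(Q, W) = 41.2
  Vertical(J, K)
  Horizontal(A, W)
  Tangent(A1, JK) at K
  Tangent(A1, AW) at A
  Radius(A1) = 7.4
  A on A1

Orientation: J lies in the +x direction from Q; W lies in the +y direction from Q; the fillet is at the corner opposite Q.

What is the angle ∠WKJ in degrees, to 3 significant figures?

96.8°

Q is at the origin; QJ is horizontal with |QJ| = 62.3 and J on the +x side, so J = (62.3, 0.00). QW is vertical with |QW| = 41.2 and W on the +y side, so W = (0.00, 41.2). The virtual corner opposite Q is at (62.3, 41.2). The tangent condition forces SK to be normal to JK and tangency of A1 to AW means the radius SA is perpendicular to AW, with radius 7.4, so the center S sits 7.4 in from both sides at S = (54.9, 33.8). That places the tangent points at K = (62.3, 33.8) on JK and A = (54.9, 41.2) on AW. Then cos ∠WKJ = KW·KJ / (|KW||KJ|), giving 96.8°.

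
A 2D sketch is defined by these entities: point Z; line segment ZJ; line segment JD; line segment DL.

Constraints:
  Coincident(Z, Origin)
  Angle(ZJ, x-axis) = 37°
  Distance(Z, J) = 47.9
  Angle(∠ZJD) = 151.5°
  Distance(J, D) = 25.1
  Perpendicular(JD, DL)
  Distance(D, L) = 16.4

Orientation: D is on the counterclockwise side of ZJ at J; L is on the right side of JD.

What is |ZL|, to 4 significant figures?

77.82

Z is at the origin; ZJ runs at 37.0° with length 47.9, so J = 47.9·(cos 37.0°, sin 37.0°) = (38.25, 28.83). ∠ZJD = 151.5°, so JD runs at 37.0° + (180° − 151.5°) = 65.50° from the x-axis; with |JD| = 25.1, D = J + 25.1·(cos 65.50°, sin 65.50°) = (48.66, 51.67). The perpendicularity gives DL at right angles to JD; with |DL| = 16.4 on the right of JD, L = D + 16.4·(0.9100, -0.4147) = (63.59, 44.87). Then |ZL| = |L − Z| = 77.82.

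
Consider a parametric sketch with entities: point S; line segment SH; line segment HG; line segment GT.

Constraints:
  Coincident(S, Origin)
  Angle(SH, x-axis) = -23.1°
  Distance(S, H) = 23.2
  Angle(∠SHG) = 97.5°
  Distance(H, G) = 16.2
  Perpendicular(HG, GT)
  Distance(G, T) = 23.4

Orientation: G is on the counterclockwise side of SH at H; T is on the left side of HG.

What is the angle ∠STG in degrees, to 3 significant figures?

88.8°

S is at the origin; SH runs at -23.1° with length 23.2, so H = 23.2·(cos -23.1°, sin -23.1°) = (21.3, -9.10). ∠SHG = 97.5°, so HG runs at -23.1° + (180° − 97.5°) = 59.4° from the x-axis; with |HG| = 16.2, G = H + 16.2·(cos 59.4°, sin 59.4°) = (29.6, 4.84). HG ⟂ GT; with |GT| = 23.4 on the left of HG, T = G + 23.4·(-0.861, 0.509) = (9.44, 16.8). Then cos ∠STG = TS·TG / (|TS||TG|), giving 88.8°.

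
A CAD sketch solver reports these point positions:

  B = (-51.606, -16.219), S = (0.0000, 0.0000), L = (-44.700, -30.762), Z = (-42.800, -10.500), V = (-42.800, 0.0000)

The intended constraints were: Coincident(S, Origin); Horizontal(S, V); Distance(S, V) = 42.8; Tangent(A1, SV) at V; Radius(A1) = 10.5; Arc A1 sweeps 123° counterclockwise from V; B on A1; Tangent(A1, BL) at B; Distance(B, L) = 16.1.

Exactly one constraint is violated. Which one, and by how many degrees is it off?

Tangent(A1, BL) at B — off by 7.60°.

S = (0.00, 0.00) ✓; S.y = 0.00, V.y = 0.00 ✓; |SV| = 42.80 ✓; ∠(ZV, VS) = 90.00° ✓; |ZV| = 10.50 ✓; bearing(Z→B) − bearing(Z→V) = 123.0° ✓; |ZB| = 10.50 ✓; ∠(ZB, BL) = 97.60° ✗; |BL| = 16.10 ✓.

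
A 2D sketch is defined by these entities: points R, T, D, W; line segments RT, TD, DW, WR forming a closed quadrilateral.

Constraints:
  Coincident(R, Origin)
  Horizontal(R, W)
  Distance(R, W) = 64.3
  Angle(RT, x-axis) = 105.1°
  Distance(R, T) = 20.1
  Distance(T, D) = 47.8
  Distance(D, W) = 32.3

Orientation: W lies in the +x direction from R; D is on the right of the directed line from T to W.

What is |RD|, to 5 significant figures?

34.437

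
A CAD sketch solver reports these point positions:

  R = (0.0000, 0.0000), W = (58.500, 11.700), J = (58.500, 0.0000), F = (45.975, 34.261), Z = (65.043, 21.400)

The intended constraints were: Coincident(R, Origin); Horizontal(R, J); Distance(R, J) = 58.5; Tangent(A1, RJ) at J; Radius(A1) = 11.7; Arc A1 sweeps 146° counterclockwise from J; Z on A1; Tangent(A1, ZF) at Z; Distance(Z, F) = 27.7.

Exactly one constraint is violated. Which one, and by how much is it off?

Distance(Z, F) = 27.7 — off by 4.70.

R = (0.00, 0.00) ✓; R.y = 0.00, J.y = 0.00 ✓; |RJ| = 58.50 ✓; ∠(WJ, JR) = 90.00° ✓; |WJ| = 11.70 ✓; bearing(W→Z) − bearing(W→J) = 146.0° ✓; |WZ| = 11.70 ✓; ∠(WZ, ZF) = 90.00° ✓; |ZF| = 23.00 ✗.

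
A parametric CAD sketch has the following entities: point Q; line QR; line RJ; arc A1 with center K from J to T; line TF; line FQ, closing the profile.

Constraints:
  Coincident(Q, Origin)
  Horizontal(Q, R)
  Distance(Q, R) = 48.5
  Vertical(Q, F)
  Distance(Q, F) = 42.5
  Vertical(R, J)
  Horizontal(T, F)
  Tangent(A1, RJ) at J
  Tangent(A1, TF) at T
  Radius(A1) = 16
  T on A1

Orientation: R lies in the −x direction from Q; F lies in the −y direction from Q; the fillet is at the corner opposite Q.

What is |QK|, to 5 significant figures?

41.934

Q is at the origin; Q and R share the same y with |QR| = 48.5 and R on the −x side, so R = (-48.500, 0.0000). QF is vertical with |QF| = 42.5 and F on the −y side, so F = (0.0000, -42.500). The virtual corner opposite Q is at (-48.500, -42.500). Tangency of A1 to RJ means the radius KJ is perpendicular to RJ and tangency of A1 to TF means the radius KT is perpendicular to TF, with radius 16.0, so the center K sits 16.0 in from both sides at K = (-32.500, -26.500). Then |QK| = |K − Q| = 41.934.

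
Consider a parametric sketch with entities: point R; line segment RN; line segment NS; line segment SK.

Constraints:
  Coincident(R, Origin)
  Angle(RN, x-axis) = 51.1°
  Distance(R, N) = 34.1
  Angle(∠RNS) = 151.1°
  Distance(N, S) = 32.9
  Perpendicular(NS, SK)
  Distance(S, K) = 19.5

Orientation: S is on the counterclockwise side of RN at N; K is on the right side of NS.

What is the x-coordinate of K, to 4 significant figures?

46.33

∠RNS = 151.1°, so NS runs at 51.1° + (180° − 151.1°) = 80.00° from the x-axis; with |NS| = 32.9, S = N + 32.9·(cos 80.00°, sin 80.00°) = (27.13, 58.94). NS is perpendicular to SK; with |SK| = 19.5 on the right of NS, K = S + 19.5·(0.9848, -0.1736) = (46.33, 55.55). So K.x = 46.33.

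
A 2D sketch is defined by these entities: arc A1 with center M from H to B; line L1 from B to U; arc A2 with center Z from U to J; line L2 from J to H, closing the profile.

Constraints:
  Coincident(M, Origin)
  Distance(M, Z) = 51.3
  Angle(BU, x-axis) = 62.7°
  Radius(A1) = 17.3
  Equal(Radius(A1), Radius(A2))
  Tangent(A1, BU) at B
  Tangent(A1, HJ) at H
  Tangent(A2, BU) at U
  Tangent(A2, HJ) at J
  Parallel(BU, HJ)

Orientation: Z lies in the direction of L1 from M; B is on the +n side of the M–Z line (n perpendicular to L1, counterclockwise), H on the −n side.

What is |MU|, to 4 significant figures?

54.14

The slot axis is L1's direction at 62.7°, so u = (cos 62.7°, sin 62.7°) = (0.4586, 0.8886) and n = (−sin 62.7°, cos 62.7°) = (-0.8886, 0.4586). M is at the origin and Z lies 51.3 along u from M, so Z = 51.3·u = (23.53, 45.59). Tangency of A1 to both parallel lines with radius 17.3 puts B and H at M ± 17.3·n: B = (-15.37, 7.935), H = (15.37, -7.935). Equal radii place U and J the same way about Z: U = Z + 17.3·n = (8.156, 53.52), J = Z − 17.3·n = (38.90, 37.65). Then |MU| = |U − M| = 54.14.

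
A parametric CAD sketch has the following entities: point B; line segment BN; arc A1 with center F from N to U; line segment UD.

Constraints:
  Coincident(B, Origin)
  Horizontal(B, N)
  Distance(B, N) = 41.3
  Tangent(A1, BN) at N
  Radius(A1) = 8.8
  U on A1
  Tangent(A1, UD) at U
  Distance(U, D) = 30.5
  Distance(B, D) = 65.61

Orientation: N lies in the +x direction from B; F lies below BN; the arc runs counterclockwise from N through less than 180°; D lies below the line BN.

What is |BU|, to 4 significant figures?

37.25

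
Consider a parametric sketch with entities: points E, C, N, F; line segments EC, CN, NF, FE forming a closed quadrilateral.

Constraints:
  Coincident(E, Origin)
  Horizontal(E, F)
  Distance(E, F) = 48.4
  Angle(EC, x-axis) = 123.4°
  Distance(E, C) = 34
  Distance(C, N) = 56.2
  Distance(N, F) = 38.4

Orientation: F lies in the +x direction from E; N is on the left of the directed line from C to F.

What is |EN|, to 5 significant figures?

51.976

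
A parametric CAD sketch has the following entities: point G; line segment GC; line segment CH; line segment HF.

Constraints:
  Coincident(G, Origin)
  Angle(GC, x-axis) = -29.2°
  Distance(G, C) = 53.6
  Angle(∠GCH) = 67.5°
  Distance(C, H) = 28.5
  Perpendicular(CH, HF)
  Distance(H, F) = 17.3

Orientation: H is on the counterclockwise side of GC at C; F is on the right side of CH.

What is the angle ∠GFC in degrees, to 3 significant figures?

51.9°

∠GCH = 67.5°, so CH runs at -29.2° + (180° − 67.5°) = 83.3° from the x-axis; with |CH| = 28.5, H = C + 28.5·(cos 83.3°, sin 83.3°) = (50.1, 2.16). CH is perpendicular to HF; with |HF| = 17.3 on the right of CH, F = H + 17.3·(0.993, -0.117) = (67.3, 0.138). Then cos ∠GFC = FG·FC / (|FG||FC|), giving 51.9°.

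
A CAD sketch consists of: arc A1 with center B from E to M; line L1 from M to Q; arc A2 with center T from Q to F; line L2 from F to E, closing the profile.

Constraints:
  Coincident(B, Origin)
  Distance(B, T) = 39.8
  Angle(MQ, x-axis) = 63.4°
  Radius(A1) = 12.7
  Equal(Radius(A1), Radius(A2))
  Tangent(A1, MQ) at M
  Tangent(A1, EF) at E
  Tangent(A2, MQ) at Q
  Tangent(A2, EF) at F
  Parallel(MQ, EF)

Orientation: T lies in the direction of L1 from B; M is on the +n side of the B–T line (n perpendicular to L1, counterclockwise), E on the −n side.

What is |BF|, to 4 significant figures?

41.78

Tangency of A1 to both parallel lines with radius 12.7 puts M and E at B ± 12.7·n: M = (-11.36, 5.687), E = (11.36, -5.687). Equal radii place Q and F the same way about T: Q = T + 12.7·n = (6.465, 41.27), F = T − 12.7·n = (29.18, 29.90). Then |BF| = |F − B| = 41.78.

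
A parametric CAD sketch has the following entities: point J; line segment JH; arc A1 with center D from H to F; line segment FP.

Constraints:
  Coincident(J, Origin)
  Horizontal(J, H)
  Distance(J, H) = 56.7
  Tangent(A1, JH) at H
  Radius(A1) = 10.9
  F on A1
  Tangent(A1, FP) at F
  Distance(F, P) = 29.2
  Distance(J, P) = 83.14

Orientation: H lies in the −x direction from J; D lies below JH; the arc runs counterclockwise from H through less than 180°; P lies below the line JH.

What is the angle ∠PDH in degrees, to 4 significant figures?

144.5°

Checks: |DF| = 10.90 ✓; ∠(DF, FP) = 90.00° ✓; |FP| = 29.20 ✓; |JP| = 83.14 ✓.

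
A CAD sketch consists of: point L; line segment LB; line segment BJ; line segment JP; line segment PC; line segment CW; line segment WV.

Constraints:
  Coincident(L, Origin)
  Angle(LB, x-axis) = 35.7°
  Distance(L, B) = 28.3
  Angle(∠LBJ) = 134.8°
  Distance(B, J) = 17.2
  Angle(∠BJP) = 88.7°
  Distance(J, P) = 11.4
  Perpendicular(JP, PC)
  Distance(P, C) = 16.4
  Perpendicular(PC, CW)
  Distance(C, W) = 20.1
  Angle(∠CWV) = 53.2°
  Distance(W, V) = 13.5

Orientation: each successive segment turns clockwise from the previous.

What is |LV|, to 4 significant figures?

37.81

L is at the origin; LB runs at 35.7° with length 28.3, so B = (22.98, 16.51). ∠LBJ = 134.8° gives BJ at -9.500° from the x-axis; with |BJ| = 17.2, J = (39.95, 13.68). ∠BJP = 88.7° gives JP at -100.8° from the x-axis; with |JP| = 11.4, P = (37.81, 2.477). JP ⟂ PC, so PC runs at 169.2°; with |PC| = 16.4, C = (21.70, 5.550). The perpendicularity gives CW at right angles to PC, so CW runs at 79.20°; with |CW| = 20.1, W = (25.47, 25.29). ∠CWV = 53.2° gives WV at -47.60° from the x-axis; with |WV| = 13.5, V = (34.57, 15.33). Then |LV| = |V − L| = 37.81.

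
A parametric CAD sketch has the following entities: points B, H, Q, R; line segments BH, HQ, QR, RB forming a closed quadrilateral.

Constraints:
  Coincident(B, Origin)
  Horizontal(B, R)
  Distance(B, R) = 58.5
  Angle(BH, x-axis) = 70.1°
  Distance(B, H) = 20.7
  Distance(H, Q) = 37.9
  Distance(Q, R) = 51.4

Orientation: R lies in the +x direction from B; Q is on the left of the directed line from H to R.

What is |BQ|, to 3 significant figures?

57.2

Checks: |HQ| = 37.90 ✓; |QR| = 51.40 ✓.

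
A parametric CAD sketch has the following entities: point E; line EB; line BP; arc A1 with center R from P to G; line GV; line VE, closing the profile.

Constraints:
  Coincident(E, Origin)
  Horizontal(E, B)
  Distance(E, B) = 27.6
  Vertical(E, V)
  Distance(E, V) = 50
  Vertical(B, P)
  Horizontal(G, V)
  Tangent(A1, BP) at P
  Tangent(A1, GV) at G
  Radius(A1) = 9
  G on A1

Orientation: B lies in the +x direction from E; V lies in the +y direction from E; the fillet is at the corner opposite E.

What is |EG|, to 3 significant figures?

53.3

The virtual corner opposite E is at (27.6, 50.0). Tangency of A1 to BP means the radius RP is perpendicular to BP and the tangent condition forces RG to be normal to GV, with radius 9.0, so the center R sits 9.0 in from both sides at R = (18.6, 41.0). That places the tangent points at P = (27.6, 41.0) on BP and G = (18.6, 50.0) on GV. Then |EG| = |G − E| = 53.3.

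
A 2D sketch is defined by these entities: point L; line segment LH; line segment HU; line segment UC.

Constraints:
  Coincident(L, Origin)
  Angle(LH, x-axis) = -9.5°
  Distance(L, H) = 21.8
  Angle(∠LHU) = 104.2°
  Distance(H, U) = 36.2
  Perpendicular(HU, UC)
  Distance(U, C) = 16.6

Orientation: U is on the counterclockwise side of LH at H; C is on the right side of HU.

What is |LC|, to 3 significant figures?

56.1

L is at the origin; LH runs at -9.5° with length 21.8, so H = 21.8·(cos -9.5°, sin -9.5°) = (21.5, -3.60). ∠LHU = 104.2°, so HU runs at -9.5° + (180° − 104.2°) = 66.3° from the x-axis; with |HU| = 36.2, U = H + 36.2·(cos 66.3°, sin 66.3°) = (36.1, 29.5). The perpendicularity gives UC at right angles to HU; with |UC| = 16.6 on the right of HU, C = U + 16.6·(0.916, -0.402) = (51.3, 22.9). Then |LC| = |C − L| = 56.1.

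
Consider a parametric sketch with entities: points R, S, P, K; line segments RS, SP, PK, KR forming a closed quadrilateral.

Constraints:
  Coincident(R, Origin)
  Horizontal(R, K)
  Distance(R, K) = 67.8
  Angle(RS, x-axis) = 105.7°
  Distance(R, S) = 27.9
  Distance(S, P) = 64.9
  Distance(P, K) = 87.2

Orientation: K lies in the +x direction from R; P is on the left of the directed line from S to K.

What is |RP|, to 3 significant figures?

84.9

R is at the origin; RK is horizontal with |RK| = 67.8 and K in +x, so K = (67.8, 0). RS runs at 105.7° with |RS| = 27.9, so S = (-7.55, 26.9). P is determined by |SP| = 64.9 and |PK| = 87.2 together: it lies at the intersection of circle(S, 64.9) and circle(K, 87.2). With |SK| = 80.0, the foot of the radical line on SK is 18.8 from S and the perpendicular offset is √(64.9² − 18.8²) = 62.1. Taking the left-of-SK solution: P = (31.0, 79.1).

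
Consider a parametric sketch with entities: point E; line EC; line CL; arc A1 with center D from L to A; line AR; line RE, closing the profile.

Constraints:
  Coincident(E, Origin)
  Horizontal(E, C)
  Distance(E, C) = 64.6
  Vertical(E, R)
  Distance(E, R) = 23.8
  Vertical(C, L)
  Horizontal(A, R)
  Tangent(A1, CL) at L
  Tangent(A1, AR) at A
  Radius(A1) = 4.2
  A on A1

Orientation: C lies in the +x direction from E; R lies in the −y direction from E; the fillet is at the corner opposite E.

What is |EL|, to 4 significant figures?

67.51

E is at the origin; EC is horizontal with |EC| = 64.6 and C on the +x side, so C = (64.60, 0.000). E and R share the same x with |ER| = 23.8 and R on the −y side, so R = (0.000, -23.80). The virtual corner opposite E is at (64.60, -23.80). The tangent condition forces DL to be normal to CL and A1 meets AR tangentially, so DA is at right angles to AR, with radius 4.2, so the center D sits 4.2 in from both sides at D = (60.40, -19.60). That places the tangent points at L = (64.60, -19.60) on CL and A = (60.40, -23.80) on AR. Then |EL| = |L − E| = 67.51.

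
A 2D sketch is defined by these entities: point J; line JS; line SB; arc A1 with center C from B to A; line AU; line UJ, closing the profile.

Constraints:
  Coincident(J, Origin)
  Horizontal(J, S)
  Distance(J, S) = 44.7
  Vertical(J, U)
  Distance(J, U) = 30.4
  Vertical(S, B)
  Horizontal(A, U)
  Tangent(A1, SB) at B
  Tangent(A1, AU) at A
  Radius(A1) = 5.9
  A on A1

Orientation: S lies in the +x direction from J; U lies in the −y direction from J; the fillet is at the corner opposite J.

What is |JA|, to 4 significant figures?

49.29

J is at the origin; JS is horizontal with |JS| = 44.7 and S on the +x side, so S = (44.70, 0.000). JU is vertical with |JU| = 30.4 and U on the −y side, so U = (0.000, -30.40). The virtual corner opposite J is at (44.70, -30.40). Tangency of A1 to SB means the radius CB is perpendicular to SB and the tangent condition forces CA to be normal to AU, with radius 5.9, so the center C sits 5.9 in from both sides at C = (38.80, -24.50). That places the tangent points at B = (44.70, -24.50) on SB and A = (38.80, -30.40) on AU. Then |JA| = |A − J| = 49.29.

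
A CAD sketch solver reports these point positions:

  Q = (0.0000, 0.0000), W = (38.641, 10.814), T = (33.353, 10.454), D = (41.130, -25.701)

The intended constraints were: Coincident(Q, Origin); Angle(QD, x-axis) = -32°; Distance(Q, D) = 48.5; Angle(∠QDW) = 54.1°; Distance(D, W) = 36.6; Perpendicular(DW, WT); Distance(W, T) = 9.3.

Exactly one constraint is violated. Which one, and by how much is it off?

Distance(W, T) = 9.3 — off by 4.00.

Q = (0.00, 0.00) ✓; QD at -32.00° ✓; |QD| = 48.50 ✓; ∠QDW = 54.10° ✓; |DW| = 36.60 ✓; ∠(DW, WT) = 90.00° ✓; |WT| = 5.300 ✗.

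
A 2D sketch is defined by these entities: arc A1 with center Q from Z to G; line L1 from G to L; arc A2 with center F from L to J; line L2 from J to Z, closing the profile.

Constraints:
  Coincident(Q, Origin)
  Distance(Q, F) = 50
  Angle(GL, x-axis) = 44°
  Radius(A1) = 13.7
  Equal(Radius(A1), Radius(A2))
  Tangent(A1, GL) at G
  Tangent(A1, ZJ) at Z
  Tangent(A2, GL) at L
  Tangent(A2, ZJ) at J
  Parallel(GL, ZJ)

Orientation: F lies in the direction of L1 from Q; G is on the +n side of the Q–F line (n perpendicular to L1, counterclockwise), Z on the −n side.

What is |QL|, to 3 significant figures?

51.8

Tangency of A1 to both parallel lines with radius 13.7 puts G and Z at Q ± 13.7·n: G = (-9.52, 9.85), Z = (9.52, -9.85). Equal radii place L and J the same way about F: L = F + 13.7·n = (26.5, 44.6), J = F − 13.7·n = (45.5, 24.9). Then |QL| = |L − Q| = 51.8.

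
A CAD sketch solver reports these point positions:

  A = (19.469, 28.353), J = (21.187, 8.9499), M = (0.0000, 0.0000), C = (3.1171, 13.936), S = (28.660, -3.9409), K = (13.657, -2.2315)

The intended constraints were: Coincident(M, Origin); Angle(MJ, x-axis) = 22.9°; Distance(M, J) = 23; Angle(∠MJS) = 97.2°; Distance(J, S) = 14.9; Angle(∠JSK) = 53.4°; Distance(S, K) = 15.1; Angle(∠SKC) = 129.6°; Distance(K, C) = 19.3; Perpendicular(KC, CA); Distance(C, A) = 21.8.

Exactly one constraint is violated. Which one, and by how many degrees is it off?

Perpendicular(KC, CA) — off by 8.30°.

M = (0.00, 0.00) ✓; MJ at 22.90° ✓; |MJ| = 23.00 ✓; ∠MJS = 97.20° ✓; |JS| = 14.90 ✓; ∠JSK = 53.40° ✓; |SK| = 15.10 ✓; ∠SKC = 129.6° ✓; |KC| = 19.30 ✓; ∠(KC, CA) = 81.70° ✗; |CA| = 21.80 ✓.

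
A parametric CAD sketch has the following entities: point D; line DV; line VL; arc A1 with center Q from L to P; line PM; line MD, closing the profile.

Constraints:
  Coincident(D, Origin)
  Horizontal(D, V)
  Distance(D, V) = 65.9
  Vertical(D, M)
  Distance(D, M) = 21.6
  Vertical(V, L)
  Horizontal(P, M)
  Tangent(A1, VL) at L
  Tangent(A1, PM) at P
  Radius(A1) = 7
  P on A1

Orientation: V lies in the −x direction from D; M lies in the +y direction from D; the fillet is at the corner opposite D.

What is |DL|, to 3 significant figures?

67.5

The virtual corner opposite D is at (-65.9, 21.6). Tangency of A1 to VL means the radius QL is perpendicular to VL and since A1 is tangent to PM there, QP ⟂ PM, with radius 7.0, so the center Q sits 7.0 in from both sides at Q = (-58.9, 14.6). That places the tangent points at L = (-65.9, 14.6) on VL and P = (-58.9, 21.6) on PM. Then |DL| = |L − D| = 67.5.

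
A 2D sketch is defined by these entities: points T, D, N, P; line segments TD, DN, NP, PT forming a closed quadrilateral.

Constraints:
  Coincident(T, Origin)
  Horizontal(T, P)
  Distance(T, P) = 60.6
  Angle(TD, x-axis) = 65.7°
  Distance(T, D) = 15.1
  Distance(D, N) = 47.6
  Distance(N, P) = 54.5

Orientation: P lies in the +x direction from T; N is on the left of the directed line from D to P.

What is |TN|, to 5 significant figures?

62.190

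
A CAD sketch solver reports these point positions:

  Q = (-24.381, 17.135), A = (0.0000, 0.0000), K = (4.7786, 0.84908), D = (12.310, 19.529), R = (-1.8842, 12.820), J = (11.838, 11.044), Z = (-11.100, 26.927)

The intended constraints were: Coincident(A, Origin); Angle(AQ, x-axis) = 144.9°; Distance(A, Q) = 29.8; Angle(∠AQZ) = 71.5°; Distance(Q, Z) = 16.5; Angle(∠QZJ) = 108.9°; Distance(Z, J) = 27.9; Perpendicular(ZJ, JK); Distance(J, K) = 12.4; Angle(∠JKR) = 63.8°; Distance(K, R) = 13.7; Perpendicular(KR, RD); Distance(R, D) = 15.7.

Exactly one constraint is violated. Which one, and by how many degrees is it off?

Perpendicular(KR, RD) — off by 3.80°.

A = (0.00, 0.00) ✓; AQ at 144.9° ✓; |AQ| = 29.80 ✓; ∠AQZ = 71.50° ✓; |QZ| = 16.50 ✓; ∠QZJ = 108.9° ✓; |ZJ| = 27.90 ✓; ∠(ZJ, JK) = 90.00° ✓; |JK| = 12.40 ✓; ∠JKR = 63.80° ✓; |KR| = 13.70 ✓; ∠(KR, RD) = 93.80° ✗; |RD| = 15.70 ✓.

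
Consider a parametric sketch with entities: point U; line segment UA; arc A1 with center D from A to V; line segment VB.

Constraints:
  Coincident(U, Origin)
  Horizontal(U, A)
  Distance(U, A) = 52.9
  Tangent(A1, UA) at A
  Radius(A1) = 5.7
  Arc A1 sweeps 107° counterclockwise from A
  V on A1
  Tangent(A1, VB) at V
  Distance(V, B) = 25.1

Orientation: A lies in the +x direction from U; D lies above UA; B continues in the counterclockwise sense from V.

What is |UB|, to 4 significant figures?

59.89

U is at the origin; U and A share the same y with |UA| = 52.9 and A on the +x side, so A = (52.90, 0.000). Tangency of A1 to UA means the radius DA is perpendicular to UA, so D = A + (0, 5.7) = (52.90, 5.700). On A1, A sits at bearing -90° from D; a 107° counterclockwise sweep puts V at bearing 17°, so V = D + 5.7·(cos 17°, sin 17°) = (58.35, 7.367). Tangency of A1 to VB means the radius DV is perpendicular to VB, so VB runs along (−sin 17°, cos 17°); with |VB| = 25.1, B = (51.01, 31.37). Then |UB| = |B − U| = 59.89.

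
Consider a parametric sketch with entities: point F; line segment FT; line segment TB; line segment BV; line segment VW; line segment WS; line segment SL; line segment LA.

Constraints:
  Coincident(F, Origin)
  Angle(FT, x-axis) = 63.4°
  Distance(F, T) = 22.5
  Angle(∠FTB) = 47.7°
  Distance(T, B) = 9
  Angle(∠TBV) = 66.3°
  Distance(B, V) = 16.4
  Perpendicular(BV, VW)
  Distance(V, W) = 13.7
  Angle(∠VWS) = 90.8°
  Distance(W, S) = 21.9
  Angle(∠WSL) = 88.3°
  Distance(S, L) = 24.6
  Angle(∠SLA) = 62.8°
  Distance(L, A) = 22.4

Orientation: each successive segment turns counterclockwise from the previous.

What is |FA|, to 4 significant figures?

12.42

F is at the origin; FT runs at 63.4° with length 22.5, so T = (10.07, 20.12). ∠FTB = 47.7° gives TB at -164.3° from the x-axis; with |TB| = 9.0, B = (1.410, 17.68). ∠TBV = 66.3° gives BV at -50.60° from the x-axis; with |BV| = 16.4, V = (11.82, 5.010). BV ⟂ VW, so VW runs at 39.40°; with |VW| = 13.7, W = (22.41, 13.71). ∠VWS = 90.8° gives WS at 128.6° from the x-axis; with |WS| = 21.9, S = (8.743, 30.82). ∠WSL = 88.3° gives SL at -139.7° from the x-axis; with |SL| = 24.6, L = (-10.02, 14.91). ∠SLA = 62.8° gives LA at -22.50° from the x-axis; with |LA| = 22.4, A = (10.68, 6.338). Then |FA| = |A − F| = 12.42.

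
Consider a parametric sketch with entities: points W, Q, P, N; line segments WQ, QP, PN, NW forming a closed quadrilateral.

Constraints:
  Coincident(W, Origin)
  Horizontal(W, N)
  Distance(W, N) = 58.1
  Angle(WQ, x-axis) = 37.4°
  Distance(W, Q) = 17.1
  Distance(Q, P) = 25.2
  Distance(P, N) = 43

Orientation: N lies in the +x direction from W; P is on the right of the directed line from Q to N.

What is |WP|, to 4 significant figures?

22.81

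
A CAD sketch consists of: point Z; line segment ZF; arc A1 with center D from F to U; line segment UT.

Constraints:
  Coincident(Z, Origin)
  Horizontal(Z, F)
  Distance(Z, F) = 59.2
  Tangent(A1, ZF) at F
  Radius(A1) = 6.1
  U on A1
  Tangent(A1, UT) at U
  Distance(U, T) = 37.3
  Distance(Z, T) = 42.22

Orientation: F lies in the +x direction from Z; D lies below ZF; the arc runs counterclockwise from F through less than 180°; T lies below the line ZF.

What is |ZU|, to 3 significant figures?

54.7

Checks: ∠(DF, FZ) = 90.00° ✓; |DU| = 6.100 ✓; ∠(DU, UT) = 90.00° ✓; |UT| = 37.30 ✓; |ZT| = 42.22 ✓.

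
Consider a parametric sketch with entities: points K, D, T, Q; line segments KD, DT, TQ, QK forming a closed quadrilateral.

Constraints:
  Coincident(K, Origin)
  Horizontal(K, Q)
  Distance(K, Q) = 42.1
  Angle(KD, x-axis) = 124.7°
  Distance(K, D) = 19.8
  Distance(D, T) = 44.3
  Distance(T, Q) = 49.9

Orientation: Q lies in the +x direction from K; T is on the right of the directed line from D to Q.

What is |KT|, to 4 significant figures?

26.60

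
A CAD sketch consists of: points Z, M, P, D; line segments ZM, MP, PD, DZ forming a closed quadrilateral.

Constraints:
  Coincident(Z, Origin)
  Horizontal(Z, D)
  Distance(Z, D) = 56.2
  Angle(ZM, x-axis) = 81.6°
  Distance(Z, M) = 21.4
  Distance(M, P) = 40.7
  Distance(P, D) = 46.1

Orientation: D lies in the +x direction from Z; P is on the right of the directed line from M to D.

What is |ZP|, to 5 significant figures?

22.766

Checks: |MP| = 40.70 ✓; |PD| = 46.10 ✓.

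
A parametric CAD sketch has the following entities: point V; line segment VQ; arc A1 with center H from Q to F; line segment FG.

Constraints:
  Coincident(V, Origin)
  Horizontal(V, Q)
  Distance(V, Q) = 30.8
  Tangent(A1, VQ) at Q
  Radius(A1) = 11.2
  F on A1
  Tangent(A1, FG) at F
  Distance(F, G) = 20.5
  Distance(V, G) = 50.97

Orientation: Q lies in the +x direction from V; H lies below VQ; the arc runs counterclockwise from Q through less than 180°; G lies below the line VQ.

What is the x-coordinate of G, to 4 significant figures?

38.68

Checks: |HF| = 11.20 ✓; ∠(HF, FG) = 90.00° ✓; |FG| = 20.50 ✓; |VG| = 50.97 ✓.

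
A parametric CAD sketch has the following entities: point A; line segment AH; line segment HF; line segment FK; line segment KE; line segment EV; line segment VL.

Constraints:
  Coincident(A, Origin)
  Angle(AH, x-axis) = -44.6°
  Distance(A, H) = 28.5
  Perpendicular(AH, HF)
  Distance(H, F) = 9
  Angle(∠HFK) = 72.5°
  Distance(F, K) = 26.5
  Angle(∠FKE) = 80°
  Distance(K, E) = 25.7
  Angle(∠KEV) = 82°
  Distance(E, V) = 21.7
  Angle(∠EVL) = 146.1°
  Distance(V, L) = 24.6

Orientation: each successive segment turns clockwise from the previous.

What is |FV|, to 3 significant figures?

18.7

A is at the origin; AH runs at -44.6° with length 28.5, so H = (20.3, -20.0). AH is perpendicular to HF, so HF runs at -135°; with |HF| = 9.0, F = (14.0, -26.4). ∠HFK = 72.5° gives FK at 118° from the x-axis; with |FK| = 26.5, K = (1.57, -3.00). ∠FKE = 80.0° gives KE at 17.9° from the x-axis; with |KE| = 25.7, E = (26.0, 4.90). ∠KEV = 82.0° gives EV at -80.1° from the x-axis; with |EV| = 21.7, V = (29.8, -16.5). Then |FV| = |V − F| = 18.7.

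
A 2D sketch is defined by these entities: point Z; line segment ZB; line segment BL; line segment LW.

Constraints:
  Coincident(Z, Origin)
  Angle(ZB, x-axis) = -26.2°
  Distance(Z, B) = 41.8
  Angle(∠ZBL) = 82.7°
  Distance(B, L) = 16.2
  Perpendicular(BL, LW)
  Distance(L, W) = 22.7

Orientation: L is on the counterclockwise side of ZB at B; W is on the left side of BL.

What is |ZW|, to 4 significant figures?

21.69

∠ZBL = 82.7°, so BL runs at -26.2° + (180° − 82.7°) = 71.10° from the x-axis; with |BL| = 16.2, L = B + 16.2·(cos 71.10°, sin 71.10°) = (42.75, -3.128). BL ⟂ LW; with |LW| = 22.7 on the left of BL, W = L + 22.7·(-0.9461, 0.3239) = (21.28, 4.225). Then |ZW| = |W − Z| = 21.69.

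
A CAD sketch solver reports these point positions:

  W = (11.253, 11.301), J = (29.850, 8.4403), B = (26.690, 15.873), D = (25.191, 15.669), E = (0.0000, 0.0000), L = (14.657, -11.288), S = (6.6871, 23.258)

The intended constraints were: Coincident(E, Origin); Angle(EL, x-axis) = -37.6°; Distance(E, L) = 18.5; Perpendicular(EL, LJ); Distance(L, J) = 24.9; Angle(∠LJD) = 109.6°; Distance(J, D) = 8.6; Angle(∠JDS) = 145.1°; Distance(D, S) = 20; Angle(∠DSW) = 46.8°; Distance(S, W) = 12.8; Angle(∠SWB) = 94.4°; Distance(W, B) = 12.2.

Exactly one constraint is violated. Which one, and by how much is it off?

Distance(W, B) = 12.2 — off by 3.90.

E = (0.00, 0.00) ✓; EL at -37.60° ✓; |EL| = 18.50 ✓; ∠(EL, LJ) = 90.00° ✓; |LJ| = 24.90 ✓; ∠LJD = 109.6° ✓; |JD| = 8.600 ✓; ∠JDS = 145.1° ✓; |DS| = 20.00 ✓; ∠DSW = 46.80° ✓; |SW| = 12.80 ✓; ∠SWB = 94.40° ✓; |WB| = 16.10 ✗.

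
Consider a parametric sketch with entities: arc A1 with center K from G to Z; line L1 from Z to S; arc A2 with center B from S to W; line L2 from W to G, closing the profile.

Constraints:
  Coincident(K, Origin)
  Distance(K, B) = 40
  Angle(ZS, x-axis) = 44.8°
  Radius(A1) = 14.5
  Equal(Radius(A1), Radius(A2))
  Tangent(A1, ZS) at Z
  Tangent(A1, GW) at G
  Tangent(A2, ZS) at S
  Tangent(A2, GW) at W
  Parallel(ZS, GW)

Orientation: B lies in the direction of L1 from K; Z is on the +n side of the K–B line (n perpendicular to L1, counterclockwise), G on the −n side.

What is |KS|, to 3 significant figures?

42.5

Tangency of A1 to both parallel lines with radius 14.5 puts Z and G at K ± 14.5·n: Z = (-10.2, 10.3), G = (10.2, -10.3). Equal radii place S and W the same way about B: S = B + 14.5·n = (18.2, 38.5), W = B − 14.5·n = (38.6, 17.9). Then |KS| = |S − K| = 42.5.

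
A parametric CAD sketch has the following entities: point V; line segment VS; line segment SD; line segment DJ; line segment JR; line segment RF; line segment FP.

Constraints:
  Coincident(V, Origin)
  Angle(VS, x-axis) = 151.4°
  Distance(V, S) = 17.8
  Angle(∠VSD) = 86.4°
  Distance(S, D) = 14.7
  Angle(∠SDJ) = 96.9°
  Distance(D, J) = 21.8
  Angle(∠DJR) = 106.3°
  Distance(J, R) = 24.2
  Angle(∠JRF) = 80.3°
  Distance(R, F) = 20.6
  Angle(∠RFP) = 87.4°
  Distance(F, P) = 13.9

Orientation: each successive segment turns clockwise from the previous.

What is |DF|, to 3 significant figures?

26.9

∠DJR = 106.3° gives JR at -99.0° from the x-axis; with |JR| = 24.2, R = (8.13, -12.3). ∠JRF = 80.3° gives RF at 161° from the x-axis; with |RF| = 20.6, F = (-11.4, -5.65). Then |DF| = |F − D| = 26.9.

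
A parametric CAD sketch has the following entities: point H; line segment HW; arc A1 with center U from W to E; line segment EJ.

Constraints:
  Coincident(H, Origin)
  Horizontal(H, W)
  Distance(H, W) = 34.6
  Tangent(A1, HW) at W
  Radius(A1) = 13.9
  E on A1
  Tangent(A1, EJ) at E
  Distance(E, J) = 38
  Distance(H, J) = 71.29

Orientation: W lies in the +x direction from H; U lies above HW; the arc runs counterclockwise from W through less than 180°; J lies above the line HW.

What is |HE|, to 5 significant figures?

50.389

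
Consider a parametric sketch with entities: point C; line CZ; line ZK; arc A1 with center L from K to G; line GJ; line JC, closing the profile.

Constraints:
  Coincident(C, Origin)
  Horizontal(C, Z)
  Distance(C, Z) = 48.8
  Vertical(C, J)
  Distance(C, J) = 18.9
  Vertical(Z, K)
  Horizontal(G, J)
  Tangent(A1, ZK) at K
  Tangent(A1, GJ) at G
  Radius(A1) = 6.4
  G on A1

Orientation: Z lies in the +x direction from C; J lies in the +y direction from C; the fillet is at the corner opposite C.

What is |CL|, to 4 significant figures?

44.20

C is at the origin; CZ is horizontal with |CZ| = 48.8 and Z on the +x side, so Z = (48.80, 0.000). CJ is vertical with |CJ| = 18.9 and J on the +y side, so J = (0.000, 18.90). The virtual corner opposite C is at (48.80, 18.90). Since A1 is tangent to ZK there, LK ⟂ ZK and A1 meets GJ tangentially, so LG is at right angles to GJ, with radius 6.4, so the center L sits 6.4 in from both sides at L = (42.40, 12.50). Then |CL| = |L − C| = 44.20.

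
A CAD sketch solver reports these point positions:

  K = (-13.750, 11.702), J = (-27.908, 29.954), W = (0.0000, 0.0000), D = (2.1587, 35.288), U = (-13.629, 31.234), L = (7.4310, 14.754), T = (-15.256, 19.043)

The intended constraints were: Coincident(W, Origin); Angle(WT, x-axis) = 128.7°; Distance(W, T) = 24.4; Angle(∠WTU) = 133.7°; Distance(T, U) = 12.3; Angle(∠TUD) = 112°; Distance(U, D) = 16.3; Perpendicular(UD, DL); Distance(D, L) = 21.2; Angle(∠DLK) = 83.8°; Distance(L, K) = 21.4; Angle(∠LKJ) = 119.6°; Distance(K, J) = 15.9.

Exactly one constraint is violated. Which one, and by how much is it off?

Distance(K, J) = 15.9 — off by 7.20.

W = (0.00, 0.00) ✓; WT at 128.7° ✓; |WT| = 24.40 ✓; ∠WTU = 133.7° ✓; |TU| = 12.30 ✓; ∠TUD = 112.0° ✓; |UD| = 16.30 ✓; ∠(UD, DL) = 90.00° ✓; |DL| = 21.20 ✓; ∠DLK = 83.80° ✓; |LK| = 21.40 ✓; ∠LKJ = 119.6° ✓; |KJ| = 23.10 ✗.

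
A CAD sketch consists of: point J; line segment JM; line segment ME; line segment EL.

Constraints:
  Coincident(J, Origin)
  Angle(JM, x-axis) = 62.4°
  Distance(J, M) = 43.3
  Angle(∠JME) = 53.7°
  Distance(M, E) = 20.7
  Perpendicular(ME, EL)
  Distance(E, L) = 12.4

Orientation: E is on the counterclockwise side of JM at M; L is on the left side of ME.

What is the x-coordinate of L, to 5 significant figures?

1.4745

J is at the origin; JM runs at 62.4° with length 43.3, so M = 43.3·(cos 62.4°, sin 62.4°) = (20.061, 38.373). ∠JME = 53.7°, so ME runs at 62.4° + (180° − 53.7°) = 188.70° from the x-axis; with |ME| = 20.7, E = M + 20.7·(cos 188.70°, sin 188.70°) = (-0.40111, 35.242). The perpendicularity gives EL at right angles to ME; with |EL| = 12.4 on the left of ME, L = E + 12.4·(0.15126, -0.98849) = (1.4745, 22.984). So L.x = 1.4745.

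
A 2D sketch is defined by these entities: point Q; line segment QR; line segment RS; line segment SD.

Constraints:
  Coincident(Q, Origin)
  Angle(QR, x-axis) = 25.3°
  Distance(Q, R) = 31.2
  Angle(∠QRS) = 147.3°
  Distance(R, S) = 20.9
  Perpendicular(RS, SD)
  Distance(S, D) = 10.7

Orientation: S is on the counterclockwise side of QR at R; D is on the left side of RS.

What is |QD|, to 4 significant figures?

47.56

∠QRS = 147.3°, so RS runs at 25.3° + (180° − 147.3°) = 58.00° from the x-axis; with |RS| = 20.9, S = R + 20.9·(cos 58.00°, sin 58.00°) = (39.28, 31.06). RS is perpendicular to SD; with |SD| = 10.7 on the left of RS, D = S + 10.7·(-0.8480, 0.5299) = (30.21, 36.73). Then |QD| = |D − Q| = 47.56.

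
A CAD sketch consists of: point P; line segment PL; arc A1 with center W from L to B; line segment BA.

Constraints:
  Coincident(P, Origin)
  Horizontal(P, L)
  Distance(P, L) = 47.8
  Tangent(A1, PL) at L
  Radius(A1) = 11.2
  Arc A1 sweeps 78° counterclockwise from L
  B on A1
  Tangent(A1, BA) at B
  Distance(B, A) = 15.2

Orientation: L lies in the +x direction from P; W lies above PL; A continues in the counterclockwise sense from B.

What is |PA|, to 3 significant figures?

66.3

P is at the origin; P and L share the same y with |PL| = 47.8 and L on the +x side, so L = (47.8, 0.00). Since A1 is tangent to PL there, WL ⟂ PL, so W = L + (0, 11.2) = (47.8, 11.2). On A1, L sits at bearing -90° from W; a 78° counterclockwise sweep puts B at bearing -12°, so B = W + 11.2·(cos -12°, sin -12°) = (58.8, 8.87). Since A1 is tangent to BA there, WB ⟂ BA, so BA runs along (−sin -12°, cos -12°); with |BA| = 15.2, A = (61.9, 23.7). Then |PA| = |A − P| = 66.3.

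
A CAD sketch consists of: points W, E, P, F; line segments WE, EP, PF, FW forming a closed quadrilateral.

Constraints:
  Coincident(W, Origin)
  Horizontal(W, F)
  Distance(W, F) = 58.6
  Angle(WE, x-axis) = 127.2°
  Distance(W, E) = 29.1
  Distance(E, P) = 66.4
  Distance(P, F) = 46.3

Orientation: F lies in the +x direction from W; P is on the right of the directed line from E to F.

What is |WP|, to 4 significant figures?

37.30

W is at the origin; WF is horizontal with |WF| = 58.6 and F in +x, so F = (58.6, 0). WE runs at 127.2° with |WE| = 29.1, so E = (-17.59, 23.18). P is determined by |EP| = 66.4 and |PF| = 46.3 together: it lies at the intersection of circle(E, 66.4) and circle(F, 46.3). With |EF| = 79.64, the foot of the radical line on EF is 54.04 from E and the perpendicular offset is √(66.4² − 54.04²) = 38.58. Taking the right-of-EF solution: P = (22.88, -29.46).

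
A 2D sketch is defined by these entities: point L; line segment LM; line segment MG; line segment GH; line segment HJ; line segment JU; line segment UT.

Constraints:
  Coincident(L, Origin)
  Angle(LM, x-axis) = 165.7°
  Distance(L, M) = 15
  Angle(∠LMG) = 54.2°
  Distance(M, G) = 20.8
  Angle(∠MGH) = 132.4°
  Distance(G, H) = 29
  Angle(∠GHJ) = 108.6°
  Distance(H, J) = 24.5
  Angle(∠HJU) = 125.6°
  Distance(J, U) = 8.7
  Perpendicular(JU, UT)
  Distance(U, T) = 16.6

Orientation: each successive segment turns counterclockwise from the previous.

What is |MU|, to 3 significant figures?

48.1

L is at the origin; LM runs at 165.7° with length 15.0, so M = (-14.5, 3.70). ∠LMG = 54.2° gives MG at -68.5° from the x-axis; with |MG| = 20.8, G = (-6.91, -15.6). ∠MGH = 132.4° gives GH at -20.9° from the x-axis; with |GH| = 29.0, H = (20.2, -26.0). ∠GHJ = 108.6° gives HJ at 50.5° from the x-axis; with |HJ| = 24.5, J = (35.8, -7.09). ∠HJU = 125.6° gives JU at 105° from the x-axis; with |JU| = 8.7, U = (33.5, 1.32). Then |MU| = |U − M| = 48.1.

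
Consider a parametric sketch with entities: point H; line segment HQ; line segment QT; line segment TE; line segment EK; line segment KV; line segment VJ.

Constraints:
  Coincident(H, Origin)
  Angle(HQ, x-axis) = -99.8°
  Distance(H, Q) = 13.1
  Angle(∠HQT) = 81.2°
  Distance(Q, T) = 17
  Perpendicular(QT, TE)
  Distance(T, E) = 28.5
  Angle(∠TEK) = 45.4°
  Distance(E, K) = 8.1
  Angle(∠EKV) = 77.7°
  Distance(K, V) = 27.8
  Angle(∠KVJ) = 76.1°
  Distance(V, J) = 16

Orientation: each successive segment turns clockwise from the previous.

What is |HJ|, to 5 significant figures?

39.028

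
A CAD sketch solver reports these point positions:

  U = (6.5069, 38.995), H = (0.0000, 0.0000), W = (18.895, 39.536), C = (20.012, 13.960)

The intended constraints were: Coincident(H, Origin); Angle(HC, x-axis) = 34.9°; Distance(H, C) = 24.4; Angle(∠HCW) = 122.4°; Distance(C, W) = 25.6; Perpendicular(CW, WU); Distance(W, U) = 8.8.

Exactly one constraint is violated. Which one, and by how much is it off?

Distance(W, U) = 8.8 — off by 3.60.

H = (0.00, 0.00) ✓; HC at 34.90° ✓; |HC| = 24.40 ✓; ∠HCW = 122.4° ✓; |CW| = 25.60 ✓; ∠(CW, WU) = 90.00° ✓; |WU| = 12.40 ✗.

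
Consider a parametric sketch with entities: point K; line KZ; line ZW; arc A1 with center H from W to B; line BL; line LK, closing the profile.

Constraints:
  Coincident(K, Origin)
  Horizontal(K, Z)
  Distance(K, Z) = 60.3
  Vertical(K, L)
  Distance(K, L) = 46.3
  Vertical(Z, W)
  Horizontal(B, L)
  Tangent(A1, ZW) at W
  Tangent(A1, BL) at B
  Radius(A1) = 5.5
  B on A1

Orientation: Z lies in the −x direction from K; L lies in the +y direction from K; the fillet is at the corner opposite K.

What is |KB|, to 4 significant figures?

71.74

The virtual corner opposite K is at (-60.30, 46.30). A1 meets ZW tangentially, so HW is at right angles to ZW and since A1 is tangent to BL there, HB ⟂ BL, with radius 5.5, so the center H sits 5.5 in from both sides at H = (-54.80, 40.80). That places the tangent points at W = (-60.30, 40.80) on ZW and B = (-54.80, 46.30) on BL. Then |KB| = |B − K| = 71.74.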